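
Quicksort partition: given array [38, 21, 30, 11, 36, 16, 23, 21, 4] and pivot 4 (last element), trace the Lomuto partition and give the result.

Lomuto partition with pivot = 4:

Initial array: [38, 21, 30, 11, 36, 16, 23, 21, 4]

arr[0]=38 > 4: no swap
arr[1]=21 > 4: no swap
arr[2]=30 > 4: no swap
arr[3]=11 > 4: no swap
arr[4]=36 > 4: no swap
arr[5]=16 > 4: no swap
arr[6]=23 > 4: no swap
arr[7]=21 > 4: no swap

Place pivot at position 0: [4, 21, 30, 11, 36, 16, 23, 21, 38]
Pivot position: 0

After partitioning with pivot 4, the array becomes [4, 21, 30, 11, 36, 16, 23, 21, 38]. The pivot is placed at index 0. All elements to the left of the pivot are <= 4, and all elements to the right are > 4.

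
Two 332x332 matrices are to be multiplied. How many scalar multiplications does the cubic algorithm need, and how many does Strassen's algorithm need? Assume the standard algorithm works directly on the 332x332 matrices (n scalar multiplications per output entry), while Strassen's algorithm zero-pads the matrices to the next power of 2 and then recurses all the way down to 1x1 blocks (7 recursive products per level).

Matrix multiplication for 332x332 matrices:

Strassen's algorithm requires power-of-2 dimensions. Pad 332x332 to 512x512 (next power of 2).

Standard algorithm: 332^3 = 36594368 multiplications
Strassen's algorithm: 7^(log2(512)) = 7^9 = 40353607 multiplications
Difference: 36594368 - 40353607 = -3759239 (Strassen uses MORE here due to padding overhead — for small or just-over-power-of-2 n, padding can outweigh the per-level savings)

Standard: 36594368 multiplications (332^3). Strassen: 40353607 multiplications (7^9, after padding to 512x512). Strassen reduces 8 recursive multiplications to 7 at each level.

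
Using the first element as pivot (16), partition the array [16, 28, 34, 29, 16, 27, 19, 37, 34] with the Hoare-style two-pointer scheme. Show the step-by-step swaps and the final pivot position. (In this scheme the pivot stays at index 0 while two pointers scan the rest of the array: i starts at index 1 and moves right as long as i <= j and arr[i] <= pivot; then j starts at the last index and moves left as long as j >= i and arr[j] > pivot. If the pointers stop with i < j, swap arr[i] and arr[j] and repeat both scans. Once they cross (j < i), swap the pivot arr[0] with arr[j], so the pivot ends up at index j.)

Hoare-style two-pointer partition with pivot = 16:

Initial array: [16, 28, 34, 29, 16, 27, 19, 37, 34]

Pointers start at i = 1, j = 8.
i stops at index 1 (arr[1]=28 > 16), j stops at index 4 (arr[4]=16 <= 16): swap arr[1] and arr[4], array becomes [16, 16, 34, 29, 28, 27, 19, 37, 34]
i ends at 2, j ends at 1: the pointers have crossed (j < i), so scanning stops.

Swap pivot arr[0] with arr[1] to place pivot at position 1: [16, 16, 34, 29, 28, 27, 19, 37, 34]
Pivot position: 1

After partitioning with pivot 16, the array becomes [16, 16, 34, 29, 28, 27, 19, 37, 34]. The pivot is placed at index 1. All elements to the left of the pivot are <= 16, and all elements to the right are > 16.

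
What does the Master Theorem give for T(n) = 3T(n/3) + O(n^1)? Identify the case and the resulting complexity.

Master Theorem for T(n) = 3T(n/3) + O(n^1):

a = 3, b = 3, c = 1
log_b(a) = log_3(3) = 1.0000

Case 2: c = 1 = log_3(3) = 1.0000
T(n) = O(n^1 log n) = O(n log n)

For T(n) = 3T(n/3) + O(n^1): log_3(3) = 1.0000. This is Case 2 of the Master Theorem (c = log_b(a), equal work at all levels), giving O(n log n).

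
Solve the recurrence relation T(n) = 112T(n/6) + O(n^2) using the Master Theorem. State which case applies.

Master Theorem for T(n) = 112T(n/6) + O(n^2):

a = 112, b = 6, c = 2
log_b(a) = log_6(112) = 2.6334

Case 1: c = 2 < log_6(112) = 2.6334
T(n) = O(n^(log_6 112))

For T(n) = 112T(n/6) + O(n^2): log_6(112) = 2.6334. This is Case 1 of the Master Theorem (c < log_b(a), work dominated by leaves), giving O(n^(log_6 112)).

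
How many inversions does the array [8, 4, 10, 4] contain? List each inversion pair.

Finding inversions in [8, 4, 10, 4]:

(0, 1): arr[0]=8 > arr[1]=4
(0, 3): arr[0]=8 > arr[3]=4
(2, 3): arr[2]=10 > arr[3]=4

Total inversions: 3

The array has 3 inversion(s): (0,1), (0,3), (2,3). Each pair (i,j) satisfies i < j and arr[i] > arr[j].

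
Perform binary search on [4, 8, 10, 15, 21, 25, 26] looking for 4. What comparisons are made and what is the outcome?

Binary search for 4 in [4, 8, 10, 15, 21, 25, 26]:

lo=0, hi=6, mid=3, arr[mid]=15 -> 15 > 4, search left half
lo=0, hi=2, mid=1, arr[mid]=8 -> 8 > 4, search left half
lo=0, hi=0, mid=0, arr[mid]=4 -> Found target at index 0!

Binary search finds 4 at index 0 after 3 comparisons. The search repeatedly halves the search space by comparing with the middle element.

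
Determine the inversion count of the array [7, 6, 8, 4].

Finding inversions in [7, 6, 8, 4]:

(0, 1): arr[0]=7 > arr[1]=6
(0, 3): arr[0]=7 > arr[3]=4
(1, 3): arr[1]=6 > arr[3]=4
(2, 3): arr[2]=8 > arr[3]=4

Total inversions: 4

The array has 4 inversion(s): (0,1), (0,3), (1,3), (2,3). Each pair (i,j) satisfies i < j and arr[i] > arr[j].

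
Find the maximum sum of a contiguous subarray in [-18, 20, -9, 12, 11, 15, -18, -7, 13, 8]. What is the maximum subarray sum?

Using Kadane's algorithm on [-18, 20, -9, 12, 11, 15, -18, -7, 13, 8]:

Scanning through the array:
Position 1 (value 20): max_ending_here = 20, max_so_far = 20
Position 2 (value -9): max_ending_here = 11, max_so_far = 20
Position 3 (value 12): max_ending_here = 23, max_so_far = 23
Position 4 (value 11): max_ending_here = 34, max_so_far = 34
Position 5 (value 15): max_ending_here = 49, max_so_far = 49
Position 6 (value -18): max_ending_here = 31, max_so_far = 49
Position 7 (value -7): max_ending_here = 24, max_so_far = 49
Position 8 (value 13): max_ending_here = 37, max_so_far = 49
Position 9 (value 8): max_ending_here = 45, max_so_far = 49

Maximum subarray: [20, -9, 12, 11, 15]
Maximum sum: 49

The maximum subarray is [20, -9, 12, 11, 15] with sum 49. This subarray runs from index 1 to index 5.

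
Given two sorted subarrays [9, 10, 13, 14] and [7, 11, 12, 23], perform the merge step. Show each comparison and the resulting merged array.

Merging process:

Compare 9 vs 7: take 7 from right. Merged: [7]
Compare 9 vs 11: take 9 from left. Merged: [7, 9]
Compare 10 vs 11: take 10 from left. Merged: [7, 9, 10]
Compare 13 vs 11: take 11 from right. Merged: [7, 9, 10, 11]
Compare 13 vs 12: take 12 from right. Merged: [7, 9, 10, 11, 12]
Compare 13 vs 23: take 13 from left. Merged: [7, 9, 10, 11, 12, 13]
Compare 14 vs 23: take 14 from left. Merged: [7, 9, 10, 11, 12, 13, 14]
Append remaining from right: [23]. Merged: [7, 9, 10, 11, 12, 13, 14, 23]

Final merged array: [7, 9, 10, 11, 12, 13, 14, 23]
Total comparisons: 7

The merged array is [7, 9, 10, 11, 12, 13, 14, 23], requiring 7 comparisons. The merge step runs in O(n) time where n is the total number of elements.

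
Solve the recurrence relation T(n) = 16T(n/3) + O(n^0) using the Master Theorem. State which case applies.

Master Theorem for T(n) = 16T(n/3) + O(n^0):

a = 16, b = 3, c = 0
log_b(a) = log_3(16) = 2.5237

Case 1: c = 0 < log_3(16) = 2.5237
T(n) = O(n^(log_3 16))

For T(n) = 16T(n/3) + O(n^0): log_3(16) = 2.5237. This is Case 1 of the Master Theorem (c < log_b(a), work dominated by leaves), giving O(n^(log_3 16)).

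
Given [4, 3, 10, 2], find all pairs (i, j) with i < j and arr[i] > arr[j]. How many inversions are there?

Finding inversions in [4, 3, 10, 2]:

(0, 1): arr[0]=4 > arr[1]=3
(0, 3): arr[0]=4 > arr[3]=2
(1, 3): arr[1]=3 > arr[3]=2
(2, 3): arr[2]=10 > arr[3]=2

Total inversions: 4

The array has 4 inversion(s): (0,1), (0,3), (1,3), (2,3). Each pair (i,j) satisfies i < j and arr[i] > arr[j].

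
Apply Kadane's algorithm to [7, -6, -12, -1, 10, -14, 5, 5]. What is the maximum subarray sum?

Using Kadane's algorithm on [7, -6, -12, -1, 10, -14, 5, 5]:

Scanning through the array:
Position 1 (value -6): max_ending_here = 1, max_so_far = 7
Position 2 (value -12): max_ending_here = -11, max_so_far = 7
Position 3 (value -1): max_ending_here = -1, max_so_far = 7
Position 4 (value 10): max_ending_here = 10, max_so_far = 10
Position 5 (value -14): max_ending_here = -4, max_so_far = 10
Position 6 (value 5): max_ending_here = 5, max_so_far = 10
Position 7 (value 5): max_ending_here = 10, max_so_far = 10

Maximum subarray: [10]
Maximum sum: 10

The maximum subarray is [10] with sum 10. This subarray runs from index 4 to index 4.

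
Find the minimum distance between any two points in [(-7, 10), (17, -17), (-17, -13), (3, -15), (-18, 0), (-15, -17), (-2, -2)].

Computing all pairwise distances among 7 points:

d((-7, 10), (17, -17)) = 36.1248
d((-7, 10), (-17, -13)) = 25.0799
d((-7, 10), (3, -15)) = 26.9258
d((-7, 10), (-18, 0)) = 14.8661
d((-7, 10), (-15, -17)) = 28.1603
d((-7, 10), (-2, -2)) = 13.0
d((17, -17), (-17, -13)) = 34.2345
d((17, -17), (3, -15)) = 14.1421
d((17, -17), (-18, 0)) = 38.9102
d((17, -17), (-15, -17)) = 32.0
d((17, -17), (-2, -2)) = 24.2074
d((-17, -13), (3, -15)) = 20.0998
d((-17, -13), (-18, 0)) = 13.0384
d((-17, -13), (-15, -17)) = 4.4721 <-- minimum
d((-17, -13), (-2, -2)) = 18.6011
d((3, -15), (-18, 0)) = 25.807
d((3, -15), (-15, -17)) = 18.1108
d((3, -15), (-2, -2)) = 13.9284
d((-18, 0), (-15, -17)) = 17.2627
d((-18, 0), (-2, -2)) = 16.1245
d((-15, -17), (-2, -2)) = 19.8494

Closest pair: (-17, -13) and (-15, -17) with distance 4.4721

The closest pair is (-17, -13) and (-15, -17) with Euclidean distance 4.4721. For 7 points, brute-force pairwise comparison is shown above. For large n, the divide-and-conquer algorithm (sort by x, recurse on halves, check the dividing strip) achieves O(n log n).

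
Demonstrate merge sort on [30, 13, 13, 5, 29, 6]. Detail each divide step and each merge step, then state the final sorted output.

Merge sort trace:

Split: [30, 13, 13, 5, 29, 6] -> [30, 13, 13] and [5, 29, 6]
  Split: [30, 13, 13] -> [30] and [13, 13]
    Split: [13, 13] -> [13] and [13]
    Merge: [13] + [13] -> [13, 13]
  Merge: [30] + [13, 13] -> [13, 13, 30]
  Split: [5, 29, 6] -> [5] and [29, 6]
    Split: [29, 6] -> [29] and [6]
    Merge: [29] + [6] -> [6, 29]
  Merge: [5] + [6, 29] -> [5, 6, 29]
Merge: [13, 13, 30] + [5, 6, 29] -> [5, 6, 13, 13, 29, 30]

Final sorted array: [5, 6, 13, 13, 29, 30]

The merge sort proceeds by recursively splitting the array and merging sorted halves.
After all merges, the sorted array is [5, 6, 13, 13, 29, 30].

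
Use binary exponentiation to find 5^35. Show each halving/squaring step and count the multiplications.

Computing 5^35 by squaring (build up from 5^1; each line after the first costs one multiplication):

5^1 = 5
5^2 = (5^1)^2 = 5^2 = 25
5^4 = (5^2)^2 = 25^2 = 625
5^8 = (5^4)^2 = 625^2 = 390625
5^16 = (5^8)^2 = 390625^2 = 152587890625
5^17 = 5 * 5^16 = 5 * 152587890625 = 762939453125
5^34 = (5^17)^2 = 762939453125^2 = 582076609134674072265625
5^35 = 5 * 5^34 = 5 * 582076609134674072265625 = 2910383045673370361328125

Result: 2910383045673370361328125
Multiplications needed: 7 (7 lines after 5^1)

5^35 = 2910383045673370361328125. Using exponentiation by squaring, this requires 7 multiplications. The key idea: if the exponent is even, square the half-power; if odd, multiply by the base once.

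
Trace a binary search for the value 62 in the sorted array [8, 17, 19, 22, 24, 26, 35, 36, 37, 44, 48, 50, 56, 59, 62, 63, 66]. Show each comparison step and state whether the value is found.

Binary search for 62 in [8, 17, 19, 22, 24, 26, 35, 36, 37, 44, 48, 50, 56, 59, 62, 63, 66]:

lo=0, hi=16, mid=8, arr[mid]=37 -> 37 < 62, search right half
lo=9, hi=16, mid=12, arr[mid]=56 -> 56 < 62, search right half
lo=13, hi=16, mid=14, arr[mid]=62 -> Found target at index 14!

Binary search finds 62 at index 14 after 3 comparisons. The search repeatedly halves the search space by comparing with the middle element.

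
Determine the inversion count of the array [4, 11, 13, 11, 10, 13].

Finding inversions in [4, 11, 13, 11, 10, 13]:

(1, 4): arr[1]=11 > arr[4]=10
(2, 3): arr[2]=13 > arr[3]=11
(2, 4): arr[2]=13 > arr[4]=10
(3, 4): arr[3]=11 > arr[4]=10

Total inversions: 4

The array has 4 inversion(s): (1,4), (2,3), (2,4), (3,4). Each pair (i,j) satisfies i < j and arr[i] > arr[j].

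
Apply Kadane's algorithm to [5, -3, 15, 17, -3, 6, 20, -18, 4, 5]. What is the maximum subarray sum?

Using Kadane's algorithm on [5, -3, 15, 17, -3, 6, 20, -18, 4, 5]:

Scanning through the array:
Position 1 (value -3): max_ending_here = 2, max_so_far = 5
Position 2 (value 15): max_ending_here = 17, max_so_far = 17
Position 3 (value 17): max_ending_here = 34, max_so_far = 34
Position 4 (value -3): max_ending_here = 31, max_so_far = 34
Position 5 (value 6): max_ending_here = 37, max_so_far = 37
Position 6 (value 20): max_ending_here = 57, max_so_far = 57
Position 7 (value -18): max_ending_here = 39, max_so_far = 57
Position 8 (value 4): max_ending_here = 43, max_so_far = 57
Position 9 (value 5): max_ending_here = 48, max_so_far = 57

Maximum subarray: [5, -3, 15, 17, -3, 6, 20]
Maximum sum: 57

The maximum subarray is [5, -3, 15, 17, -3, 6, 20] with sum 57. This subarray runs from index 0 to index 6.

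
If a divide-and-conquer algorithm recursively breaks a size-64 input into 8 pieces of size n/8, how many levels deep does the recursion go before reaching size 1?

For divide and conquer with division factor 8:

Problem sizes at each level:
Level 0: 64
Level 1: 8
Level 2: 1

The root is level 0 and the size-1 base case is level 2 (the tree spans levels 0 through 2, i.e. 3 levels counting the root), so the depth is the number of divisions: log_8(64) = 2

The recursion tree depth is log_8(64) = 2. At each level, the problem size is divided by 8, so it takes 2 divisions to reduce to a base case of size 1. The algorithm makes 8 recursive calls at each level.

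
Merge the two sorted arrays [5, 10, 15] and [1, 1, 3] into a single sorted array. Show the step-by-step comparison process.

Merging process:

Compare 5 vs 1: take 1 from right. Merged: [1]
Compare 5 vs 1: take 1 from right. Merged: [1, 1]
Compare 5 vs 3: take 3 from right. Merged: [1, 1, 3]
Append remaining from left: [5, 10, 15]. Merged: [1, 1, 3, 5, 10, 15]

Final merged array: [1, 1, 3, 5, 10, 15]
Total comparisons: 3

The merged array is [1, 1, 3, 5, 10, 15], requiring 3 comparisons. The merge step runs in O(n) time where n is the total number of elements.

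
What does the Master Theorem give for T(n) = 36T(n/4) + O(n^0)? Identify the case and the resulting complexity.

Master Theorem for T(n) = 36T(n/4) + O(n^0):

a = 36, b = 4, c = 0
log_b(a) = log_4(36) = 2.5850

Case 1: c = 0 < log_4(36) = 2.5850
T(n) = O(n^(log_4 36))

For T(n) = 36T(n/4) + O(n^0): log_4(36) = 2.5850. This is Case 1 of the Master Theorem (c < log_b(a), work dominated by leaves), giving O(n^(log_4 36)).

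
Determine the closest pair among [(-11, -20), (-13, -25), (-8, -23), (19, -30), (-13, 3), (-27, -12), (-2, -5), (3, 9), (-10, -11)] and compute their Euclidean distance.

Computing all pairwise distances among 9 points:

d((-11, -20), (-13, -25)) = 5.3852
d((-11, -20), (-8, -23)) = 4.2426 <-- minimum
d((-11, -20), (19, -30)) = 31.6228
d((-11, -20), (-13, 3)) = 23.0868
d((-11, -20), (-27, -12)) = 17.8885
d((-11, -20), (-2, -5)) = 17.4929
d((-11, -20), (3, 9)) = 32.2025
d((-11, -20), (-10, -11)) = 9.0554
d((-13, -25), (-8, -23)) = 5.3852
d((-13, -25), (19, -30)) = 32.3883
d((-13, -25), (-13, 3)) = 28.0
d((-13, -25), (-27, -12)) = 19.105
d((-13, -25), (-2, -5)) = 22.8254
d((-13, -25), (3, 9)) = 37.5766
d((-13, -25), (-10, -11)) = 14.3178
d((-8, -23), (19, -30)) = 27.8927
d((-8, -23), (-13, 3)) = 26.4764
d((-8, -23), (-27, -12)) = 21.9545
d((-8, -23), (-2, -5)) = 18.9737
d((-8, -23), (3, 9)) = 33.8378
d((-8, -23), (-10, -11)) = 12.1655
d((19, -30), (-13, 3)) = 45.9674
d((19, -30), (-27, -12)) = 49.3964
d((19, -30), (-2, -5)) = 32.6497
d((19, -30), (3, 9)) = 42.1545
d((19, -30), (-10, -11)) = 34.6699
d((-13, 3), (-27, -12)) = 20.5183
d((-13, 3), (-2, -5)) = 13.6015
d((-13, 3), (3, 9)) = 17.088
d((-13, 3), (-10, -11)) = 14.3178
d((-27, -12), (-2, -5)) = 25.9615
d((-27, -12), (3, 9)) = 36.6197
d((-27, -12), (-10, -11)) = 17.0294
d((-2, -5), (3, 9)) = 14.8661
d((-2, -5), (-10, -11)) = 10.0
d((3, 9), (-10, -11)) = 23.8537

Closest pair: (-11, -20) and (-8, -23) with distance 4.2426

The closest pair is (-11, -20) and (-8, -23) with Euclidean distance 4.2426. For 9 points, brute-force pairwise comparison is shown above. For large n, the divide-and-conquer algorithm (sort by x, recurse on halves, check the dividing strip) achieves O(n log n).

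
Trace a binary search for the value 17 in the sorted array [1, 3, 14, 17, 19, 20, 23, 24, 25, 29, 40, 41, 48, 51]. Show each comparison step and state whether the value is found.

Binary search for 17 in [1, 3, 14, 17, 19, 20, 23, 24, 25, 29, 40, 41, 48, 51]:

lo=0, hi=13, mid=6, arr[mid]=23 -> 23 > 17, search left half
lo=0, hi=5, mid=2, arr[mid]=14 -> 14 < 17, search right half
lo=3, hi=5, mid=4, arr[mid]=19 -> 19 > 17, search left half
lo=3, hi=3, mid=3, arr[mid]=17 -> Found target at index 3!

Binary search finds 17 at index 3 after 4 comparisons. The search repeatedly halves the search space by comparing with the middle element.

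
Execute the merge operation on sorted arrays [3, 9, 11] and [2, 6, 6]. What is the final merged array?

Merging process:

Compare 3 vs 2: take 2 from right. Merged: [2]
Compare 3 vs 6: take 3 from left. Merged: [2, 3]
Compare 9 vs 6: take 6 from right. Merged: [2, 3, 6]
Compare 9 vs 6: take 6 from right. Merged: [2, 3, 6, 6]
Append remaining from left: [9, 11]. Merged: [2, 3, 6, 6, 9, 11]

Final merged array: [2, 3, 6, 6, 9, 11]
Total comparisons: 4

The merged array is [2, 3, 6, 6, 9, 11], requiring 4 comparisons. The merge step runs in O(n) time where n is the total number of elements.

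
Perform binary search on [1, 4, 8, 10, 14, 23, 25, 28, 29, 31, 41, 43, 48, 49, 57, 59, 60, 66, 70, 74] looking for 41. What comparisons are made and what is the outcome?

Binary search for 41 in [1, 4, 8, 10, 14, 23, 25, 28, 29, 31, 41, 43, 48, 49, 57, 59, 60, 66, 70, 74]:

lo=0, hi=19, mid=9, arr[mid]=31 -> 31 < 41, search right half
lo=10, hi=19, mid=14, arr[mid]=57 -> 57 > 41, search left half
lo=10, hi=13, mid=11, arr[mid]=43 -> 43 > 41, search left half
lo=10, hi=10, mid=10, arr[mid]=41 -> Found target at index 10!

Binary search finds 41 at index 10 after 4 comparisons. The search repeatedly halves the search space by comparing with the middle element.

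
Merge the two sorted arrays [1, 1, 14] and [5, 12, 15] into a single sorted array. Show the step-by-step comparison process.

Merging process:

Compare 1 vs 5: take 1 from left. Merged: [1]
Compare 1 vs 5: take 1 from left. Merged: [1, 1]
Compare 14 vs 5: take 5 from right. Merged: [1, 1, 5]
Compare 14 vs 12: take 12 from right. Merged: [1, 1, 5, 12]
Compare 14 vs 15: take 14 from left. Merged: [1, 1, 5, 12, 14]
Append remaining from right: [15]. Merged: [1, 1, 5, 12, 14, 15]

Final merged array: [1, 1, 5, 12, 14, 15]
Total comparisons: 5

The merged array is [1, 1, 5, 12, 14, 15], requiring 5 comparisons. The merge step runs in O(n) time where n is the total number of elements.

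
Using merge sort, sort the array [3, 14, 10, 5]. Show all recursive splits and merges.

Merge sort trace:

Split: [3, 14, 10, 5] -> [3, 14] and [10, 5]
  Split: [3, 14] -> [3] and [14]
  Merge: [3] + [14] -> [3, 14]
  Split: [10, 5] -> [10] and [5]
  Merge: [10] + [5] -> [5, 10]
Merge: [3, 14] + [5, 10] -> [3, 5, 10, 14]

Final sorted array: [3, 5, 10, 14]

The merge sort proceeds by recursively splitting the array and merging sorted halves.
After all merges, the sorted array is [3, 5, 10, 14].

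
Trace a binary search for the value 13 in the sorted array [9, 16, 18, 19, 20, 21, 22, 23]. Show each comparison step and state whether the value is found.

Binary search for 13 in [9, 16, 18, 19, 20, 21, 22, 23]:

lo=0, hi=7, mid=3, arr[mid]=19 -> 19 > 13, search left half
lo=0, hi=2, mid=1, arr[mid]=16 -> 16 > 13, search left half
lo=0, hi=0, mid=0, arr[mid]=9 -> 9 < 13, search right half
lo=1 > hi=0, target 13 not found

Binary search determines that 13 is not in the array after 3 comparisons. The search space was exhausted without finding the target.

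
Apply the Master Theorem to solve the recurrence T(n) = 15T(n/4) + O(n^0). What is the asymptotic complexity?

Master Theorem for T(n) = 15T(n/4) + O(n^0):

a = 15, b = 4, c = 0
log_b(a) = log_4(15) = 1.9534

Case 1: c = 0 < log_4(15) = 1.9534
T(n) = O(n^(log_4 15))

For T(n) = 15T(n/4) + O(n^0): log_4(15) = 1.9534. This is Case 1 of the Master Theorem (c < log_b(a), work dominated by leaves), giving O(n^(log_4 15)).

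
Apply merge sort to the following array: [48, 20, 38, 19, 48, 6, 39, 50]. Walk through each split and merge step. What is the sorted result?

Merge sort trace:

Split: [48, 20, 38, 19, 48, 6, 39, 50] -> [48, 20, 38, 19] and [48, 6, 39, 50]
  Split: [48, 20, 38, 19] -> [48, 20] and [38, 19]
    Split: [48, 20] -> [48] and [20]
    Merge: [48] + [20] -> [20, 48]
    Split: [38, 19] -> [38] and [19]
    Merge: [38] + [19] -> [19, 38]
  Merge: [20, 48] + [19, 38] -> [19, 20, 38, 48]
  Split: [48, 6, 39, 50] -> [48, 6] and [39, 50]
    Split: [48, 6] -> [48] and [6]
    Merge: [48] + [6] -> [6, 48]
    Split: [39, 50] -> [39] and [50]
    Merge: [39] + [50] -> [39, 50]
  Merge: [6, 48] + [39, 50] -> [6, 39, 48, 50]
Merge: [19, 20, 38, 48] + [6, 39, 48, 50] -> [6, 19, 20, 38, 39, 48, 48, 50]

Final sorted array: [6, 19, 20, 38, 39, 48, 48, 50]

The merge sort proceeds by recursively splitting the array and merging sorted halves.
After all merges, the sorted array is [6, 19, 20, 38, 39, 48, 48, 50].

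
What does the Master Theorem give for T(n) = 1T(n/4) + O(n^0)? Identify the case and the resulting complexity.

Master Theorem for T(n) = 1T(n/4) + O(n^0):

a = 1, b = 4, c = 0
log_b(a) = log_4(1) = 0.0000

Case 2: c = 0 = log_4(1) = 0.0000
T(n) = O(n^0 log n) = O(log n)

For T(n) = 1T(n/4) + O(n^0): log_4(1) = 0.0000. This is Case 2 of the Master Theorem (c = log_b(a), equal work at all levels), giving O(log n).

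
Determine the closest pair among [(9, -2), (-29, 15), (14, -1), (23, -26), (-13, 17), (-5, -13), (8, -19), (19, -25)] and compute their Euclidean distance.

Computing all pairwise distances among 8 points:

d((9, -2), (-29, 15)) = 41.6293
d((9, -2), (14, -1)) = 5.099
d((9, -2), (23, -26)) = 27.7849
d((9, -2), (-13, 17)) = 29.0689
d((9, -2), (-5, -13)) = 17.8045
d((9, -2), (8, -19)) = 17.0294
d((9, -2), (19, -25)) = 25.0799
d((-29, 15), (14, -1)) = 45.8803
d((-29, 15), (23, -26)) = 66.2193
d((-29, 15), (-13, 17)) = 16.1245
d((-29, 15), (-5, -13)) = 36.8782
d((-29, 15), (8, -19)) = 50.2494
d((-29, 15), (19, -25)) = 62.482
d((14, -1), (23, -26)) = 26.5707
d((14, -1), (-13, 17)) = 32.45
d((14, -1), (-5, -13)) = 22.4722
d((14, -1), (8, -19)) = 18.9737
d((14, -1), (19, -25)) = 24.5153
d((23, -26), (-13, 17)) = 56.0803
d((23, -26), (-5, -13)) = 30.8707
d((23, -26), (8, -19)) = 16.5529
d((23, -26), (19, -25)) = 4.1231 <-- minimum
d((-13, 17), (-5, -13)) = 31.0483
d((-13, 17), (8, -19)) = 41.6773
d((-13, 17), (19, -25)) = 52.8015
d((-5, -13), (8, -19)) = 14.3178
d((-5, -13), (19, -25)) = 26.8328
d((8, -19), (19, -25)) = 12.53

Closest pair: (23, -26) and (19, -25) with distance 4.1231

The closest pair is (23, -26) and (19, -25) with Euclidean distance 4.1231. For 8 points, brute-force pairwise comparison is shown above. For large n, the divide-and-conquer algorithm (sort by x, recurse on halves, check the dividing strip) achieves O(n log n).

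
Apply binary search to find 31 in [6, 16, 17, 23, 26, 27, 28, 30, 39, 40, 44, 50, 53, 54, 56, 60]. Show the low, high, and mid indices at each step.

Binary search for 31 in [6, 16, 17, 23, 26, 27, 28, 30, 39, 40, 44, 50, 53, 54, 56, 60]:

lo=0, hi=15, mid=7, arr[mid]=30 -> 30 < 31, search right half
lo=8, hi=15, mid=11, arr[mid]=50 -> 50 > 31, search left half
lo=8, hi=10, mid=9, arr[mid]=40 -> 40 > 31, search left half
lo=8, hi=8, mid=8, arr[mid]=39 -> 39 > 31, search left half
lo=8 > hi=7, target 31 not found

Binary search determines that 31 is not in the array after 4 comparisons. The search space was exhausted without finding the target.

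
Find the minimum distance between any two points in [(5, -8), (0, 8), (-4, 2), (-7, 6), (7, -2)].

Computing all pairwise distances among 5 points:

d((5, -8), (0, 8)) = 16.7631
d((5, -8), (-4, 2)) = 13.4536
d((5, -8), (-7, 6)) = 18.4391
d((5, -8), (7, -2)) = 6.3246
d((0, 8), (-4, 2)) = 7.2111
d((0, 8), (-7, 6)) = 7.2801
d((0, 8), (7, -2)) = 12.2066
d((-4, 2), (-7, 6)) = 5.0 <-- minimum
d((-4, 2), (7, -2)) = 11.7047
d((-7, 6), (7, -2)) = 16.1245

Closest pair: (-4, 2) and (-7, 6) with distance 5.0

The closest pair is (-4, 2) and (-7, 6) with Euclidean distance 5.0. For 5 points, brute-force pairwise comparison is shown above. For large n, the divide-and-conquer algorithm (sort by x, recurse on halves, check the dividing strip) achieves O(n log n).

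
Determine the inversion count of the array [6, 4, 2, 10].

Finding inversions in [6, 4, 2, 10]:

(0, 1): arr[0]=6 > arr[1]=4
(0, 2): arr[0]=6 > arr[2]=2
(1, 2): arr[1]=4 > arr[2]=2

Total inversions: 3

The array has 3 inversion(s): (0,1), (0,2), (1,2). Each pair (i,j) satisfies i < j and arr[i] > arr[j].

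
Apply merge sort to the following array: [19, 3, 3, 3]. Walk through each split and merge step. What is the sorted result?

Merge sort trace:

Split: [19, 3, 3, 3] -> [19, 3] and [3, 3]
  Split: [19, 3] -> [19] and [3]
  Merge: [19] + [3] -> [3, 19]
  Split: [3, 3] -> [3] and [3]
  Merge: [3] + [3] -> [3, 3]
Merge: [3, 19] + [3, 3] -> [3, 3, 3, 19]

Final sorted array: [3, 3, 3, 19]

The merge sort proceeds by recursively splitting the array and merging sorted halves.
After all merges, the sorted array is [3, 3, 3, 19].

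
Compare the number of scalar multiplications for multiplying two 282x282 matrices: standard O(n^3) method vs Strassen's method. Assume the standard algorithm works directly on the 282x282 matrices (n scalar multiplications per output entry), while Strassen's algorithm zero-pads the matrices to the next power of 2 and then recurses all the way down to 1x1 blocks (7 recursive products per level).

Matrix multiplication for 282x282 matrices:

Strassen's algorithm requires power-of-2 dimensions. Pad 282x282 to 512x512 (next power of 2).

Standard algorithm: 282^3 = 22425768 multiplications
Strassen's algorithm: 7^(log2(512)) = 7^9 = 40353607 multiplications
Difference: 22425768 - 40353607 = -17927839 (Strassen uses MORE here due to padding overhead — for small or just-over-power-of-2 n, padding can outweigh the per-level savings)

Standard: 22425768 multiplications (282^3). Strassen: 40353607 multiplications (7^9, after padding to 512x512). Strassen reduces 8 recursive multiplications to 7 at each level.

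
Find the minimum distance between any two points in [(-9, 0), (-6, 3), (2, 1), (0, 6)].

Computing all pairwise distances among 4 points:

d((-9, 0), (-6, 3)) = 4.2426 <-- minimum
d((-9, 0), (2, 1)) = 11.0454
d((-9, 0), (0, 6)) = 10.8167
d((-6, 3), (2, 1)) = 8.2462
d((-6, 3), (0, 6)) = 6.7082
d((2, 1), (0, 6)) = 5.3852

Closest pair: (-9, 0) and (-6, 3) with distance 4.2426

The closest pair is (-9, 0) and (-6, 3) with Euclidean distance 4.2426. For 4 points, brute-force pairwise comparison is shown above. For large n, the divide-and-conquer algorithm (sort by x, recurse on halves, check the dividing strip) achieves O(n log n).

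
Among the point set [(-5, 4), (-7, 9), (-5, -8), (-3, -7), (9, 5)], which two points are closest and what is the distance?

Computing all pairwise distances among 5 points:

d((-5, 4), (-7, 9)) = 5.3852
d((-5, 4), (-5, -8)) = 12.0
d((-5, 4), (-3, -7)) = 11.1803
d((-5, 4), (9, 5)) = 14.0357
d((-7, 9), (-5, -8)) = 17.1172
d((-7, 9), (-3, -7)) = 16.4924
d((-7, 9), (9, 5)) = 16.4924
d((-5, -8), (-3, -7)) = 2.2361 <-- minimum
d((-5, -8), (9, 5)) = 19.105
d((-3, -7), (9, 5)) = 16.9706

Closest pair: (-5, -8) and (-3, -7) with distance 2.2361

The closest pair is (-5, -8) and (-3, -7) with Euclidean distance 2.2361. For 5 points, brute-force pairwise comparison is shown above. For large n, the divide-and-conquer algorithm (sort by x, recurse on halves, check the dividing strip) achieves O(n log n).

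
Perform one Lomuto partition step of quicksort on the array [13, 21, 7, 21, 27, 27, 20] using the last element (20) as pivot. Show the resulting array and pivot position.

Lomuto partition with pivot = 20:

Initial array: [13, 21, 7, 21, 27, 27, 20]

arr[0]=13 <= 20: swap with position 0, array becomes [13, 21, 7, 21, 27, 27, 20]
arr[1]=21 > 20: no swap
arr[2]=7 <= 20: swap with position 1, array becomes [13, 7, 21, 21, 27, 27, 20]
arr[3]=21 > 20: no swap
arr[4]=27 > 20: no swap
arr[5]=27 > 20: no swap

Place pivot at position 2: [13, 7, 20, 21, 27, 27, 21]
Pivot position: 2

After partitioning with pivot 20, the array becomes [13, 7, 20, 21, 27, 27, 21]. The pivot is placed at index 2. All elements to the left of the pivot are <= 20, and all elements to the right are > 20.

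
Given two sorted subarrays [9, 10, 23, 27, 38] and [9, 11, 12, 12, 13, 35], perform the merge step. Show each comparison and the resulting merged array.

Merging process:

Compare 9 vs 9: take 9 from left. Merged: [9]
Compare 10 vs 9: take 9 from right. Merged: [9, 9]
Compare 10 vs 11: take 10 from left. Merged: [9, 9, 10]
Compare 23 vs 11: take 11 from right. Merged: [9, 9, 10, 11]
Compare 23 vs 12: take 12 from right. Merged: [9, 9, 10, 11, 12]
Compare 23 vs 12: take 12 from right. Merged: [9, 9, 10, 11, 12, 12]
Compare 23 vs 13: take 13 from right. Merged: [9, 9, 10, 11, 12, 12, 13]
Compare 23 vs 35: take 23 from left. Merged: [9, 9, 10, 11, 12, 12, 13, 23]
Compare 27 vs 35: take 27 from left. Merged: [9, 9, 10, 11, 12, 12, 13, 23, 27]
Compare 38 vs 35: take 35 from right. Merged: [9, 9, 10, 11, 12, 12, 13, 23, 27, 35]
Append remaining from left: [38]. Merged: [9, 9, 10, 11, 12, 12, 13, 23, 27, 35, 38]

Final merged array: [9, 9, 10, 11, 12, 12, 13, 23, 27, 35, 38]
Total comparisons: 10

The merged array is [9, 9, 10, 11, 12, 12, 13, 23, 27, 35, 38], requiring 10 comparisons. The merge step runs in O(n) time where n is the total number of elements.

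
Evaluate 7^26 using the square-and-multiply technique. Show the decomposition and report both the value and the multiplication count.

Computing 7^26 by squaring (build up from 7^1; each line after the first costs one multiplication):

7^1 = 7
7^2 = (7^1)^2 = 7^2 = 49
7^3 = 7 * 7^2 = 7 * 49 = 343
7^6 = (7^3)^2 = 343^2 = 117649
7^12 = (7^6)^2 = 117649^2 = 13841287201
7^13 = 7 * 7^12 = 7 * 13841287201 = 96889010407
7^26 = (7^13)^2 = 96889010407^2 = 9387480337647754305649

Result: 9387480337647754305649
Multiplications needed: 6 (6 lines after 7^1)

7^26 = 9387480337647754305649. Using exponentiation by squaring, this requires 6 multiplications. The key idea: if the exponent is even, square the half-power; if odd, multiply by the base once.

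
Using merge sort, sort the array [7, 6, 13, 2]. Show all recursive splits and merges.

Merge sort trace:

Split: [7, 6, 13, 2] -> [7, 6] and [13, 2]
  Split: [7, 6] -> [7] and [6]
  Merge: [7] + [6] -> [6, 7]
  Split: [13, 2] -> [13] and [2]
  Merge: [13] + [2] -> [2, 13]
Merge: [6, 7] + [2, 13] -> [2, 6, 7, 13]

Final sorted array: [2, 6, 7, 13]

The merge sort proceeds by recursively splitting the array and merging sorted halves.
After all merges, the sorted array is [2, 6, 7, 13].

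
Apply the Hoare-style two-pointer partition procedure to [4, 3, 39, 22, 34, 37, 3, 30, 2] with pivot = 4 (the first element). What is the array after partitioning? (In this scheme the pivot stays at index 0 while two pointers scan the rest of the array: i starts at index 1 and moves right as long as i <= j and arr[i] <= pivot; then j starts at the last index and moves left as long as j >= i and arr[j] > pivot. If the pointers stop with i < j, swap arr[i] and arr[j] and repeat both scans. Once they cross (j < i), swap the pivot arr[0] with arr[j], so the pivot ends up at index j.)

Hoare-style two-pointer partition with pivot = 4:

Initial array: [4, 3, 39, 22, 34, 37, 3, 30, 2]

Pointers start at i = 1, j = 8.
i stops at index 2 (arr[2]=39 > 4), j stops at index 8 (arr[8]=2 <= 4): swap arr[2] and arr[8], array becomes [4, 3, 2, 22, 34, 37, 3, 30, 39]
i stops at index 3 (arr[3]=22 > 4), j stops at index 6 (arr[6]=3 <= 4): swap arr[3] and arr[6], array becomes [4, 3, 2, 3, 34, 37, 22, 30, 39]
i ends at 4, j ends at 3: the pointers have crossed (j < i), so scanning stops.

Swap pivot arr[0] with arr[3] to place pivot at position 3: [3, 3, 2, 4, 34, 37, 22, 30, 39]
Pivot position: 3

After partitioning with pivot 4, the array becomes [3, 3, 2, 4, 34, 37, 22, 30, 39]. The pivot is placed at index 3. All elements to the left of the pivot are <= 4, and all elements to the right are > 4.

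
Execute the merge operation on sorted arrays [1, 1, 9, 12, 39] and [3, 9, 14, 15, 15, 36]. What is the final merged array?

Merging process:

Compare 1 vs 3: take 1 from left. Merged: [1]
Compare 1 vs 3: take 1 from left. Merged: [1, 1]
Compare 9 vs 3: take 3 from right. Merged: [1, 1, 3]
Compare 9 vs 9: take 9 from left. Merged: [1, 1, 3, 9]
Compare 12 vs 9: take 9 from right. Merged: [1, 1, 3, 9, 9]
Compare 12 vs 14: take 12 from left. Merged: [1, 1, 3, 9, 9, 12]
Compare 39 vs 14: take 14 from right. Merged: [1, 1, 3, 9, 9, 12, 14]
Compare 39 vs 15: take 15 from right. Merged: [1, 1, 3, 9, 9, 12, 14, 15]
Compare 39 vs 15: take 15 from right. Merged: [1, 1, 3, 9, 9, 12, 14, 15, 15]
Compare 39 vs 36: take 36 from right. Merged: [1, 1, 3, 9, 9, 12, 14, 15, 15, 36]
Append remaining from left: [39]. Merged: [1, 1, 3, 9, 9, 12, 14, 15, 15, 36, 39]

Final merged array: [1, 1, 3, 9, 9, 12, 14, 15, 15, 36, 39]
Total comparisons: 10

The merged array is [1, 1, 3, 9, 9, 12, 14, 15, 15, 36, 39], requiring 10 comparisons. The merge step runs in O(n) time where n is the total number of elements.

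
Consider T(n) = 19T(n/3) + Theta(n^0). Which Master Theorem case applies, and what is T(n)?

Master Theorem for T(n) = 19T(n/3) + O(n^0):

a = 19, b = 3, c = 0
log_b(a) = log_3(19) = 2.6801

Case 1: c = 0 < log_3(19) = 2.6801
T(n) = O(n^(log_3 19))

For T(n) = 19T(n/3) + O(n^0): log_3(19) = 2.6801. This is Case 1 of the Master Theorem (c < log_b(a), work dominated by leaves), giving O(n^(log_3 19)).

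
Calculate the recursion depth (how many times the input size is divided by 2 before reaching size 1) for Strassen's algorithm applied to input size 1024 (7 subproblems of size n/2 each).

For divide and conquer with division factor 2:

Problem sizes at each level:
Level 0: 1024
Level 1: 512
Level 2: 256
Level 3: 128
Level 4: 64
Level 5: 32
Level 6: 16
Level 7: 8
Level 8: 4
Level 9: 2
Level 10: 1

The root is level 0 and the size-1 base case is level 10 (the tree spans levels 0 through 10, i.e. 11 levels counting the root), so the depth is the number of divisions: log_2(1024) = 10

The recursion tree depth is log_2(1024) = 10. At each level, the problem size is divided by 2, so it takes 10 divisions to reduce to a base case of size 1. The algorithm makes 7 recursive calls at each level.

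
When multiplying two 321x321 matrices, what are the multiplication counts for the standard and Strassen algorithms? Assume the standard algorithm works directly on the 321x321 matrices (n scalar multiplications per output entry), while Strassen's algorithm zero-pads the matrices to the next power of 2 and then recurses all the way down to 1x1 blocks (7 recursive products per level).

Matrix multiplication for 321x321 matrices:

Strassen's algorithm requires power-of-2 dimensions. Pad 321x321 to 512x512 (next power of 2).

Standard algorithm: 321^3 = 33076161 multiplications
Strassen's algorithm: 7^(log2(512)) = 7^9 = 40353607 multiplications
Difference: 33076161 - 40353607 = -7277446 (Strassen uses MORE here due to padding overhead — for small or just-over-power-of-2 n, padding can outweigh the per-level savings)

Standard: 33076161 multiplications (321^3). Strassen: 40353607 multiplications (7^9, after padding to 512x512). Strassen reduces 8 recursive multiplications to 7 at each level.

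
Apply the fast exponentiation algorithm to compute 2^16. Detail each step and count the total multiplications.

Computing 2^16 by squaring (build up from 2^1; each line after the first costs one multiplication):

2^1 = 2
2^2 = (2^1)^2 = 2^2 = 4
2^4 = (2^2)^2 = 4^2 = 16
2^8 = (2^4)^2 = 16^2 = 256
2^16 = (2^8)^2 = 256^2 = 65536

Result: 65536
Multiplications needed: 4 (4 lines after 2^1)

2^16 = 65536. Using exponentiation by squaring, this requires 4 multiplications. The key idea: if the exponent is even, square the half-power; if odd, multiply by the base once.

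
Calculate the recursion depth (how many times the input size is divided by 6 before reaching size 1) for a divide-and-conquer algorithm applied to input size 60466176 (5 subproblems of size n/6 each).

For divide and conquer with division factor 6:

Problem sizes at each level:
Level 0: 60466176
Level 1: 10077696
Level 2: 1679616
Level 3: 279936
Level 4: 46656
Level 5: 7776
Level 6: 1296
Level 7: 216
Level 8: 36
Level 9: 6
Level 10: 1

The root is level 0 and the size-1 base case is level 10 (the tree spans levels 0 through 10, i.e. 11 levels counting the root), so the depth is the number of divisions: log_6(60466176) = 10

The recursion tree depth is log_6(60466176) = 10. At each level, the problem size is divided by 6, so it takes 10 divisions to reduce to a base case of size 1. The algorithm makes 5 recursive calls at each level.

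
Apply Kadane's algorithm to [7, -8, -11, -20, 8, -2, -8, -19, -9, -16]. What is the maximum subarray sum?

Using Kadane's algorithm on [7, -8, -11, -20, 8, -2, -8, -19, -9, -16]:

Scanning through the array:
Position 1 (value -8): max_ending_here = -1, max_so_far = 7
Position 2 (value -11): max_ending_here = -11, max_so_far = 7
Position 3 (value -20): max_ending_here = -20, max_so_far = 7
Position 4 (value 8): max_ending_here = 8, max_so_far = 8
Position 5 (value -2): max_ending_here = 6, max_so_far = 8
Position 6 (value -8): max_ending_here = -2, max_so_far = 8
Position 7 (value -19): max_ending_here = -19, max_so_far = 8
Position 8 (value -9): max_ending_here = -9, max_so_far = 8
Position 9 (value -16): max_ending_here = -16, max_so_far = 8

Maximum subarray: [8]
Maximum sum: 8

The maximum subarray is [8] with sum 8. This subarray runs from index 4 to index 4.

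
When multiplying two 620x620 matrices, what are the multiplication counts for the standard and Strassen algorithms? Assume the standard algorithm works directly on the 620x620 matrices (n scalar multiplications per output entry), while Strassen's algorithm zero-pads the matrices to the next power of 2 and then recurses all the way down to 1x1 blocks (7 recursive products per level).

Matrix multiplication for 620x620 matrices:

Strassen's algorithm requires power-of-2 dimensions. Pad 620x620 to 1024x1024 (next power of 2).

Standard algorithm: 620^3 = 238328000 multiplications
Strassen's algorithm: 7^(log2(1024)) = 7^10 = 282475249 multiplications
Difference: 238328000 - 282475249 = -44147249 (Strassen uses MORE here due to padding overhead — for small or just-over-power-of-2 n, padding can outweigh the per-level savings)

Standard: 238328000 multiplications (620^3). Strassen: 282475249 multiplications (7^10, after padding to 1024x1024). Strassen reduces 8 recursive multiplications to 7 at each level.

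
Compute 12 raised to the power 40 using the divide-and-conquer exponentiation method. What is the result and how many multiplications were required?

Computing 12^40 by squaring (build up from 12^1; each line after the first costs one multiplication):

12^1 = 12
12^2 = (12^1)^2 = 12^2 = 144
12^4 = (12^2)^2 = 144^2 = 20736
12^5 = 12 * 12^4 = 12 * 20736 = 248832
12^10 = (12^5)^2 = 248832^2 = 61917364224
12^20 = (12^10)^2 = 61917364224^2 = 3833759992447475122176
12^40 = (12^20)^2 = 3833759992447475122176^2 = 14697715679690864505827555550150426126974976

Result: 14697715679690864505827555550150426126974976
Multiplications needed: 6 (6 lines after 12^1)

12^40 = 14697715679690864505827555550150426126974976. Using exponentiation by squaring, this requires 6 multiplications. The key idea: if the exponent is even, square the half-power; if odd, multiply by the base once.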